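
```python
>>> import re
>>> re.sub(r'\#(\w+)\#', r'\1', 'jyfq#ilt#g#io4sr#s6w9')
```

Matches: at [4:9] → '#ilt#'; at [10:17] → '#io4sr#'.
Each match is replaced using the text its own group 1 captured.

'jyfqiltgio4srs6w9'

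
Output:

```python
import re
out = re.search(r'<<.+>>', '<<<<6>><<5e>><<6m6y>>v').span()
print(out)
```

(0, 21)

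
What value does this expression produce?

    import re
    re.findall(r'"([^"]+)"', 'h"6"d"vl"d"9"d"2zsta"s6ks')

['6', 'vl', '9', '2zsta']

Because there's exactly one group, `findall` drops the full match and keeps group 1 from each hit.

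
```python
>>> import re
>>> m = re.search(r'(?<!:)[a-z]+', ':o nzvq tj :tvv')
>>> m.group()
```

'nzvq'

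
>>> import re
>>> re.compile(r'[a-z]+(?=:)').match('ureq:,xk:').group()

'ureq'

`match` is anchored at position 0; if the pattern doesn't fit there, it returns None.
The match spans [0:4] → 'ureq'.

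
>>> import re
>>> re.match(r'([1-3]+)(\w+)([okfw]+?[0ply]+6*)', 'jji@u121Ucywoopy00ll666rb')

None

`re.match` won't scan ahead — the pattern has to work from the very first character.
Here the string doesn't start with a match, so the call returns None.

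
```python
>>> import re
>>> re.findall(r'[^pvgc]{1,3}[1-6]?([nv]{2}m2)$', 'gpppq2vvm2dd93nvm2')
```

['nvm2']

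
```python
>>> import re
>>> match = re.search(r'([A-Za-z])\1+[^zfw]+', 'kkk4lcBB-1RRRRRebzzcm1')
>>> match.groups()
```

('k',)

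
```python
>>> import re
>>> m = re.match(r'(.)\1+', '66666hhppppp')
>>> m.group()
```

'66666'

The backreference `\1` re-matches whatever the first group consumed, character for character.
`re.match` only tries the pattern at the start of the string.
The match spans [0:5] → '66666'.
Captured: group 1 = '6'.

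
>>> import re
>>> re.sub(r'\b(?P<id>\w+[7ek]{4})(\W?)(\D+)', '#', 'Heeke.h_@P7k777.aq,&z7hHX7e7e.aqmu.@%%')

Each match is replaced by '#'.

'#7k777.aq,&#'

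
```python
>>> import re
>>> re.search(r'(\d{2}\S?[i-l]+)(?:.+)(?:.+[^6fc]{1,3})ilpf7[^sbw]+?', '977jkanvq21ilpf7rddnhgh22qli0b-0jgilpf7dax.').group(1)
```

'977jk'

The match spans [0:40] → '977jkanvq21ilpf7rddnhgh22qli0b-0jgilpf7d'.
Captured: group 1 = '977jk'.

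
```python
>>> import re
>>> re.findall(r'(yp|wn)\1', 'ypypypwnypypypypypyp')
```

['yp', 'yp', 'yp', 'yp']

`\1` is not a pattern — it's the concrete string captured by group 1, re-applied verbatim.
With a single group, `findall` returns only what that group captured — 4 items.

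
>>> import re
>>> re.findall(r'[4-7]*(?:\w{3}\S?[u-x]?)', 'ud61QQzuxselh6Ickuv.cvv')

['ud61', 'QQzux', 'selh', '6Ickuv', 'cvv']

Since nothing is captured, `findall` lists the 5 matched substrings directly.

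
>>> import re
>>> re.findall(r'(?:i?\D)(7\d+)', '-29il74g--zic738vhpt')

['74', '738']

One capturing group, so `findall` returns just the captured substring from each match — 2 in all.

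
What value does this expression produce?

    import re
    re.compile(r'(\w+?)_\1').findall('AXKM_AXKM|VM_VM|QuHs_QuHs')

['AXKM', 'VM', 'QuHs']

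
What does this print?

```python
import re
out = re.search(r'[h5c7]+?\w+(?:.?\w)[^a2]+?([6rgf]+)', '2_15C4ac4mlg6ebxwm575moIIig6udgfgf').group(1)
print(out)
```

f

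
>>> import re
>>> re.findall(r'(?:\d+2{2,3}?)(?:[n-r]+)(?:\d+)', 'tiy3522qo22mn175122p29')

Since nothing is captured, `findall` lists the 2 matched substrings directly.

['3522qo22', '175122p29']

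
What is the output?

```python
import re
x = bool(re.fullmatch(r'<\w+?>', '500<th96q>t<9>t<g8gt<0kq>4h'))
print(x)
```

False

For `fullmatch`, every character of the input must be accounted for by the pattern.
Here there's no way to consume every character, so the call returns None, and `bool(None)` is False.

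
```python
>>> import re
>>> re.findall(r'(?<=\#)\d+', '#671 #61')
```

Because the assertion is zero-width, the text it checks is not consumed and won't appear in the result.
Matches: at [1:4] → '671'; at [6:8] → '61'.
`findall` yields the raw match text (2 of them) because the pattern has no groups.

['671', '61']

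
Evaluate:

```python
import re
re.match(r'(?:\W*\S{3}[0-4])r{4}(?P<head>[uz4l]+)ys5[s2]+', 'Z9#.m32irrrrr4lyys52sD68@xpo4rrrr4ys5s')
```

None

`re.match` won't scan ahead — the pattern has to work from the very first character.
Here the pattern fails at index 0, so the call returns None.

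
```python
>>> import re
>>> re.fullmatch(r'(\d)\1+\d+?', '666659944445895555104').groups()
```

The match spans [0:21] → '666659944445895555104'.
Captured: group 1 = '6'.

('6',)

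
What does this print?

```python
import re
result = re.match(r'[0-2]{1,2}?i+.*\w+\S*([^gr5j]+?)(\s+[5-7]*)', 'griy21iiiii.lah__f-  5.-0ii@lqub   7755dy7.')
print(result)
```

The pattern matches 1 to 2 of a character in [0-2] (lazy), then one or more of the literal 'i', then zero or more of any character; then one or more of a word character; then zero or more of a non-whitespace character; then one or more of any character except [gr5j] (lazy) (captured); then one or more of whitespace, then zero or more of a character in [5-7] (captured).
`re.match` only tries the pattern at the start of the string.
Here the pattern fails at index 0, so the call returns None.

None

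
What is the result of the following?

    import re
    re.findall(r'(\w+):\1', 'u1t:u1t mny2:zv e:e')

['u1t', 'e']

`\1` has to match the exact text group 1 already captured.
`findall` collects group 1 from each match (2 total).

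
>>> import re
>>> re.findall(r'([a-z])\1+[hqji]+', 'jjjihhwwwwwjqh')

['j', 'w']

The backreference `\1` re-matches whatever the first group consumed, character for character.
One capturing group, so `findall` returns just the captured substring from each match — 2 in all.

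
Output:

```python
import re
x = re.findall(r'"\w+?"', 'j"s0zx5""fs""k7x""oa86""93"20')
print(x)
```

['"s0zx5"', '"fs"', '"k7x"', '"oa86"', '"93"']

`findall` yields the raw match text (5 of them) because the pattern has no groups.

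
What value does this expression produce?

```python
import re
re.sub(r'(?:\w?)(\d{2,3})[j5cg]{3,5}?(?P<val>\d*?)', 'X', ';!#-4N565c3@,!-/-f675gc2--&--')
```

With the lazy modifier that quantifier settles for the fewest repetitions that let the rest of the pattern succeed (the atoms after it are unaffected and can still be greedy).
Each match is replaced by 'X'.

';!#-4N565c3@,!-/-X2--&--'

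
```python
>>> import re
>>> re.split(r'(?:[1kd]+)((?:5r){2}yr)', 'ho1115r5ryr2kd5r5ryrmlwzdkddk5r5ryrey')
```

['ho', '5r5ryr', '2', '5r5ryr', 'mlwz', '5r5ryr', 'ey']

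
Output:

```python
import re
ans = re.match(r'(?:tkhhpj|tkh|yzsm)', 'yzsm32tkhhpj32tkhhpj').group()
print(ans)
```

`re.match` won't scan ahead — the pattern has to work from the very first character.
The match spans [0:4] → 'yzsm'.

yzsm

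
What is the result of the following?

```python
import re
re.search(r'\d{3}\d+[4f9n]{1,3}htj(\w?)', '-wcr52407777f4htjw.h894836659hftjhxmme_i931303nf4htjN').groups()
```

('w',)

The match spans [4:18] → '52407777f4htjw'.
Captured: group 1 = 'w'.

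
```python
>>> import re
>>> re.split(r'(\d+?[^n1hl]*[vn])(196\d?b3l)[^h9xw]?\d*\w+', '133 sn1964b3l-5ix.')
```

['', '133 sn', '1964b3l', '.']

This matches one or more of a digit (lazy), then zero or more of any character except [n1hl], then one of [vn] (captured); then the literal '196', then optionally a digit, then the literal 'b3l' (captured); then optionally any character except [h9xw], then zero or more of a digit, then one or more of a word character.
Matches to split on: at [0:17] → '133 sn1964b3l-5ix'.
With a capturing group present, the delimiter's captured portion is kept in the result list.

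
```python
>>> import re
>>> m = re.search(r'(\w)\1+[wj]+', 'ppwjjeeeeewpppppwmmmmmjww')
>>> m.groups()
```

('p',)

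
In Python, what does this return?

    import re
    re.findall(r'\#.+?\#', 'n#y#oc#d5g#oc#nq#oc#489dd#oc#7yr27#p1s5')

Lazy quantifiers expand one character at a time until the remainder of the pattern can match.
No capturing groups, so `findall` returns the 5 full match strings.

['#y#', '#d5g#', '#nq#', '#489dd#', '#7yr27#']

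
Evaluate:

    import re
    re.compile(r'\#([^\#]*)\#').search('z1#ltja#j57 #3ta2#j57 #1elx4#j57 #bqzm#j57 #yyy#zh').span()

(2, 8)

Unlike `match`, `search` isn't anchored — it looks for the pattern anywhere in the string.
The match spans [2:8] → '#ltja#'.
Captured: group 1 = 'ltja'.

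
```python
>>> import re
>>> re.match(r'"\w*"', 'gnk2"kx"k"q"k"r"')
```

None

`re.match` won't scan ahead — the pattern has to work from the very first character.
Here position 0 doesn't satisfy it, so the call returns None.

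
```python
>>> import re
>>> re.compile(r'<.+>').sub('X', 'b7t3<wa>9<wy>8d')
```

'b7t3X8d'

Matches: at [4:13] → '<wa>9<wy>'.
`sub` substitutes 'X' at each match site.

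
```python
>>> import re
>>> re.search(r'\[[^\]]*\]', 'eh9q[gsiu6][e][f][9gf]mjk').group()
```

The match spans [4:11] → '[gsiu6]'.

'[gsiu6]'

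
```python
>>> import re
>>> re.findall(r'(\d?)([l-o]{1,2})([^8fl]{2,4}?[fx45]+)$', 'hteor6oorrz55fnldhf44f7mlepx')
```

[('7', 'ml', 'epx')]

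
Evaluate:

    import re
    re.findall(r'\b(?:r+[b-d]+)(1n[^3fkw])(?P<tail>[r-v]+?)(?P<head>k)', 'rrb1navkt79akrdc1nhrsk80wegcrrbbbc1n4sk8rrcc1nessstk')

This matches a word boundary (`\b`, zero-width); then one or more of the literal 'r', then one or more of a character in [b-d] (non-capturing group); then the literal '1n', then any character except [3fkw] (captured); then one or more of a character in [r-v] (lazy) (captured as 'tail'); then a literal 'k' (captured as 'head').
Walking the string: at [0:8] match 'rrb1navk', groups = ('1na', 'v', 'k').
Multiple groups make `findall` return tuples — one 3-tuple for the one match.

[('1na', 'v', 'k')]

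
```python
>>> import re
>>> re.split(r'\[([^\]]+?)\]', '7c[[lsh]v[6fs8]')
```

['7c', '[lsh', 'v', '6fs8', '']

Matches to split on: at [2:8] → '[[lsh]'; at [9:15] → '[6fs8]'.
Because the pattern has a capturing group, `split` also inserts each captured text between the pieces.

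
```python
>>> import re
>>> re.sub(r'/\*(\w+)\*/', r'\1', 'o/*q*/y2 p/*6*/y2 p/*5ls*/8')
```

'oqy2 p6y2 p5ls8'

Each match is replaced using the text its own group 1 captured.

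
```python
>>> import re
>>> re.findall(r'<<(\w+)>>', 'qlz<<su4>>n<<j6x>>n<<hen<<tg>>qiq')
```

One capturing group, so `findall` returns just the captured substring from each match — 3 in all.

['su4', 'j6x', 'tg']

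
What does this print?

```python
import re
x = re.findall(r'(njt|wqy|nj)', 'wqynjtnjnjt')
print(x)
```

['wqy', 'njt', 'nj', 'njt']

`|` is ordered: at each position the engine commits to the first alternative that works.
Because there's exactly one group, `findall` drops the full match and keeps group 1 from each hit.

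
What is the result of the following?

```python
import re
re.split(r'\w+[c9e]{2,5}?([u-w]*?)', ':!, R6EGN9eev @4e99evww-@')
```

[':!, ', '', 'v @', '', 'vww-@']

This matches one or more of a word character; then 2 to 5 of one of [c9e] (lazy); then zero or more of a character in [u-w] (lazy) (captured).
Because the quantifier is non-greedy, it stops expanding at the earliest point where the rest of the pattern can succeed.
Matches to split on: at [4:12] → 'R6EGN9ee'; at [15:20] → '4e99e'.
`re.split` interleaves the captured-group text with the surrounding fragments.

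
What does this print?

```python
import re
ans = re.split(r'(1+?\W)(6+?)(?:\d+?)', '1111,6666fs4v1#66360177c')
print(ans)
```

['', '1111,', '6', '66fs4v', '1#', '6', '360177c']

The pattern matches one or more of a literal '1' (lazy), then a non-word character (captured); then one or more of a literal '6' (lazy) (captured); then one or more of a digit (lazy) (non-capturing group).
A non-greedy quantifier consumes as few characters as it can — just enough that the remainder of the pattern still matches from where it stops; whatever follows it matches normally.
Matches to split on: at [0:7] → '1111,66'; at [13:17] → '1#66'.
With a capturing group present, the delimiter's captured portion is kept in the result list.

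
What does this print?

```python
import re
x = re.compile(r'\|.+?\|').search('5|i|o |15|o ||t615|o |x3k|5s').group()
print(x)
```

|i|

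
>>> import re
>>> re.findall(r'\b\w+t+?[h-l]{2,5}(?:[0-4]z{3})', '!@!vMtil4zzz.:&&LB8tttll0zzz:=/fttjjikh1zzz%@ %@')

Pattern: a word boundary (`\b`, zero-width); then one or more of a word character; then one or more of a literal 't' (lazy), then 2 to 5 of a character in [h-l]; then a character in [0-4], then exactly 3 of the literal 'z' (non-capturing group).
Walking the string: at [3:12] → 'vMtil4zzz'; at [16:28] → 'LB8tttll0zzz'; at [31:43] → 'fttjjikh1zzz'.
With no groups in the pattern, `findall` gives back each whole match — 3 here.

['vMtil4zzz', 'LB8tttll0zzz', 'fttjjikh1zzz']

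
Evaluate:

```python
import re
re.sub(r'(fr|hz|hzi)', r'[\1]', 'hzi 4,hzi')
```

'[hz]i 4,[hz]i'

Branches in `(...|...)` are attempted left-to-right; the first branch that allows the whole pattern to succeed is taken.
Matches: at [0:2] → 'hz'; at [6:8] → 'hz'.
`\1` in the replacement pulls in group 1's text for each match.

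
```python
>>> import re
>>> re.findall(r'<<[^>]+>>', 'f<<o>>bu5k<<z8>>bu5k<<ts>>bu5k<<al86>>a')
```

['<<o>>', '<<z8>>', '<<ts>>', '<<al86>>']

No capturing groups, so `findall` returns the 4 full match strings.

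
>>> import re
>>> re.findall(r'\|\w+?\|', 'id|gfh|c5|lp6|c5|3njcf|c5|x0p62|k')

Since nothing is captured, `findall` lists the 4 matched substrings directly.

['|gfh|', '|lp6|', '|3njcf|', '|x0p62|']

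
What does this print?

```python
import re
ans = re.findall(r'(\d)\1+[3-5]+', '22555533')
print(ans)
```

`\1` is not a pattern — it's the concrete string captured by group 1, re-applied verbatim.
Matches: at [0:8] match '22555533', group 1 = '2'.
One capturing group, so `findall` returns just the captured substring from the one match — 1 in all.

['2']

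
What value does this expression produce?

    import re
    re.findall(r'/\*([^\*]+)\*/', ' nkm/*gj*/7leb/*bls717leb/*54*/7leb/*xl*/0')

['gj', '54', 'xl']

Walking the string: at [4:10] match '/*gj*/', group 1 = 'gj'; at [25:31] match '/*54*/', group 1 = '54'; at [35:41] match '/*xl*/', group 1 = 'xl'.
One capturing group, so `findall` returns just the captured substring from each match — 3 in all.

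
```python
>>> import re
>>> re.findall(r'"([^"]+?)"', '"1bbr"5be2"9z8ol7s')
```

One capturing group, so `findall` returns just the captured substring from the one match — 1 in all.

['1bbr']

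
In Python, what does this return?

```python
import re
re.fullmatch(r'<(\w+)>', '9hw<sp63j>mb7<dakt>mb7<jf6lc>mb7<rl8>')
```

None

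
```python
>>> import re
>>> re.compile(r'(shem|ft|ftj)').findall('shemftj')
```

['shem', 'ft']

`|` is ordered: at each position the engine commits to the first alternative that works.
Walking the string: at [0:4] match 'shem', group 1 = 'shem'; at [4:6] match 'ft', group 1 = 'ft'.
With a single group, `findall` returns only what that group captured — 2 items.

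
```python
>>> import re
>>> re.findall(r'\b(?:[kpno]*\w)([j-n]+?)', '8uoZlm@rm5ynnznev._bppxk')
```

Pattern: a word boundary (`\b`, zero-width); then zero or more of one of [kpno], then a word character (non-capturing group); then one or more of a character in [j-n] (lazy) (captured).
Scanning left to right: at [7:9] match 'rm', group 1 = 'm'.
With a single group, `findall` returns only what that group captured — 1 item.

['m']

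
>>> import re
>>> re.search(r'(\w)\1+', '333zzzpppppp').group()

'333'

`\1` is not a pattern — it's the concrete string captured by group 1, re-applied verbatim.
The match spans [0:3] → '333'.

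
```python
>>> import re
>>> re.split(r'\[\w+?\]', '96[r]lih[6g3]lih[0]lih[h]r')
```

['96', 'lih', 'lih', 'lih', 'r']

Matches to split on: at [2:5] → '[r]'; at [8:13] → '[6g3]'; at [16:19] → '[0]'; at [22:25] → '[h]'.
`split` removes every match and returns the 5 fragments in between.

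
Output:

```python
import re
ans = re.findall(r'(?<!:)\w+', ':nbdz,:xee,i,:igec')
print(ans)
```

['bdz', 'ee', 'i', 'gec']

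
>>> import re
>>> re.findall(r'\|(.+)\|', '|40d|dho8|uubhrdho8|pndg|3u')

['40d|dho8|uubhrdho8|pndg']

Walking the string: at [0:25] match '|40d|dho8|uubhrdho8|pndg|', group 1 = '40d|dho8|uubhrdho8|pndg'.
One capturing group, so `findall` returns just the captured substring from the one match — 1 in all.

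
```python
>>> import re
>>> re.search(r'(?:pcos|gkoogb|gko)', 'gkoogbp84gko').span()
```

(0, 6)

Alternation tries branches left to right and keeps the first one that lets the overall match succeed at that position.
The match spans [0:6] → 'gkoogb'.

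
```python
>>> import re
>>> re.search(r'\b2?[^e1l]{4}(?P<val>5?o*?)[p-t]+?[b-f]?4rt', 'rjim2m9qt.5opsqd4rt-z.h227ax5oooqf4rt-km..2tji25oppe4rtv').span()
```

The match spans [9:19] → '.5opsqd4rt'.

(9, 19)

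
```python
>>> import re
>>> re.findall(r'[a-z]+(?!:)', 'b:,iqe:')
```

['iq']

Because the assertion is negative and zero-width, positions next to the forbidden text are skipped.
No capturing groups, so `findall` returns the 1 full match string.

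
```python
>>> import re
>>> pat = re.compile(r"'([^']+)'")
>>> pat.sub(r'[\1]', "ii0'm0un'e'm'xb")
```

'ii0[m0un]e[m]xb'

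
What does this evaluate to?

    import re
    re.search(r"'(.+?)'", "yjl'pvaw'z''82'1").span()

A non-greedy quantifier consumes as few characters as it can — just enough that the remainder of the pattern still matches from where it stops; whatever follows it matches normally.
The match spans [3:9] → "'pvaw'".

(3, 9)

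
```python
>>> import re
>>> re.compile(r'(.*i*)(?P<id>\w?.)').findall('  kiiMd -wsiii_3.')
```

[('  kiiMd -wsiii_3', '.')]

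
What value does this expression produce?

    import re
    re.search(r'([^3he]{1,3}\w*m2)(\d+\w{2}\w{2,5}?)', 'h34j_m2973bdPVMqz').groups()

('4j_m2', '973bdPV')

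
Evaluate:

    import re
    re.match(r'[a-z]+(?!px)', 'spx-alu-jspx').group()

'spx'

The negative lookahead/lookbehind blocks any match where the forbidden context is present.
`match` is anchored at position 0; if the pattern doesn't fit there, it returns None.
The match spans [0:3] → 'spx'.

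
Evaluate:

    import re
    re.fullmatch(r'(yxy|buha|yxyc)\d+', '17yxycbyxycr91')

For `fullmatch`, every character of the input must be accounted for by the pattern.
Here there's no way to consume every character, so the call returns None.

None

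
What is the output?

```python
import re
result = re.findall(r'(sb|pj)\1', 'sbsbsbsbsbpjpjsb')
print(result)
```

The backreference `\1` re-matches whatever the first group consumed, character for character.
One capturing group, so `findall` returns just the captured substring from each match — 3 in all.

['sb', 'sb', 'pj']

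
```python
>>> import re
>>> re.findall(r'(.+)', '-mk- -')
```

['-mk- -']

Pattern: one or more of any character (captured).
Scanning left to right: at [0:6] match '-mk- -', group 1 = '-mk- -'.
`findall` collects group 1 from the one match (1 total).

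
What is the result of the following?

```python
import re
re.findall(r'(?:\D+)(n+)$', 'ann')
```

This matches one or more of a non-digit (non-capturing group); then one or more of a literal 'n' (captured); then anchored at the end.
With a single group, `findall` returns only what that group captured — 1 item.

['n']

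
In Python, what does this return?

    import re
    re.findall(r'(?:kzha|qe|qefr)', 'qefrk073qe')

['qe', 'qe']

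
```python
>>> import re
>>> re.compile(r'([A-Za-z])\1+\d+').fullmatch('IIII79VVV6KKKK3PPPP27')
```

None

A backreference is literal: `\1` must see the identical characters the first group matched.
`re.fullmatch` is like wrapping the pattern in `^…$` (in single-line mode).
Here there's no way to consume every character, so the call returns None.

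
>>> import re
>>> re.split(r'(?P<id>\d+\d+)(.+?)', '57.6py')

Pattern: one or more of a digit, then one or more of a digit (captured as 'id'); then one or more of any character (lazy) (captured).
With the lazy modifier that quantifier settles for the fewest repetitions that let the rest of the pattern succeed (the atoms after it are unaffected and can still be greedy).
Matches to split on: at [0:3] → '57.'.
Because the pattern has a capturing group, `split` also inserts each captured text between the pieces.

['', '57', '.', '6py']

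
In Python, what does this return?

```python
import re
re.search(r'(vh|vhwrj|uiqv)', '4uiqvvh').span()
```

(1, 5)

The match spans [1:5] → 'uiqv'.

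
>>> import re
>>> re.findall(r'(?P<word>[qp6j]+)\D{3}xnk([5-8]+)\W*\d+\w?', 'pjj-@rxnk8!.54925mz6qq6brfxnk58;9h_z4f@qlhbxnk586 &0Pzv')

[('pjj', '8'), ('6qq6', '58'), ('q', '586')]

The pattern matches one or more of one of [qp6j] (captured as 'word'); then exactly 3 of a non-digit, then the literal 'xnk'; then one or more of a character in [5-8] (captured); then zero or more of a non-word character, then one or more of a digit, then optionally a word character.
Walking the string: at [0:18] match 'pjj-@rxnk8!.54925m', groups = ('pjj', '8'); at [19:34] match '6qq6brfxnk58;9h', groups = ('6qq6', '58'); at [39:53] match 'qlhbxnk586 &0P', groups = ('q', '586').
Multiple groups make `findall` return tuples — one 2-tuple for each match.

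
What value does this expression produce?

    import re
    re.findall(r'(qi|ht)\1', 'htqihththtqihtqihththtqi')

['ht', 'ht']

After group 1 captures some text, `\1` only succeeds where that same text appears again.
Matches: at [4:8] match 'htht', group 1 = 'ht'; at [16:20] match 'htht', group 1 = 'ht'.
Because there's exactly one group, `findall` drops the full match and keeps group 1 from each hit.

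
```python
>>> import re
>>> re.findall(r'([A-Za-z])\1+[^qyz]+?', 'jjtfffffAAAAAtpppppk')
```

`\1` is not a pattern — it's the concrete string captured by group 1, re-applied verbatim.
Scanning left to right: at [0:3] match 'jjt', group 1 = 'j'; at [3:9] match 'fffffA', group 1 = 'f'; at [9:14] match 'AAAAt', group 1 = 'A'; at [14:20] match 'pppppk', group 1 = 'p'.
With a single group, `findall` returns only what that group captured — 4 items.

['j', 'f', 'A', 'p']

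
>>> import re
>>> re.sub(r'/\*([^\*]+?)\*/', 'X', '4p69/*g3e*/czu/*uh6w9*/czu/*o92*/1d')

'4p69XczuXczuX1d'

`sub` substitutes 'X' at each match site.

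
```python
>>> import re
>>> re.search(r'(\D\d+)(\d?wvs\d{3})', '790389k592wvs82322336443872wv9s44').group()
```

'k592wvs823'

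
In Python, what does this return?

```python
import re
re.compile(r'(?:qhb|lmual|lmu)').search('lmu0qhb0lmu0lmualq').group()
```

'lmu'

Unlike `match`, `search` isn't anchored — it looks for the pattern anywhere in the string.
The match spans [0:3] → 'lmu'.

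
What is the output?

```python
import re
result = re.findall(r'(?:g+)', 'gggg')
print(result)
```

['gggg']

No capturing groups, so `findall` returns the 1 full match string.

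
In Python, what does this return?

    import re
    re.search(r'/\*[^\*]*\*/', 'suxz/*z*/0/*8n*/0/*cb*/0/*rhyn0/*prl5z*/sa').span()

The match spans [4:9] → '/*z*/'.

(4, 9)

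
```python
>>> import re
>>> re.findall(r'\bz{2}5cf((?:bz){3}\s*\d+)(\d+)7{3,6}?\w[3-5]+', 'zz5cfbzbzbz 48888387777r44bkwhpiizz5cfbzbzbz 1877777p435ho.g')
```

[('bzbzbz 4888838', '7')]

Pattern: a word boundary (`\b`, zero-width); then exactly 2 of a literal 'z', then the literal '5cf'; then the literal 'bz' repeated 3 times, then zero or more of whitespace, then one or more of a digit (captured); then one or more of a digit (captured); then 3 to 6 of the literal '7' (lazy), then a word character, then one or more of a character in [3-5].
Multiple groups make `findall` return tuples — one 2-tuple for the one match.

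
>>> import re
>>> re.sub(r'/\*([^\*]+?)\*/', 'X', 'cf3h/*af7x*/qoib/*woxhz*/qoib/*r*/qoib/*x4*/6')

'cf3hXqoibXqoibXqoibX6'

Matches: at [4:12] → '/*af7x*/'; at [16:25] → '/*woxhz*/'; at [29:34] → '/*r*/'; at [38:44] → '/*x4*/'.
Each match is replaced by 'X'.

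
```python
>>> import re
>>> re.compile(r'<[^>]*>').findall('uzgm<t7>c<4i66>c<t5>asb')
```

['<t7>', '<4i66>', '<t5>']

`findall` yields the raw match text (3 of them) because the pattern has no groups.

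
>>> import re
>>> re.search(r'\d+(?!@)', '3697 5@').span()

Because the assertion is negative and zero-width, positions next to the forbidden text are skipped.
The match spans [0:4] → '3697'.

(0, 4)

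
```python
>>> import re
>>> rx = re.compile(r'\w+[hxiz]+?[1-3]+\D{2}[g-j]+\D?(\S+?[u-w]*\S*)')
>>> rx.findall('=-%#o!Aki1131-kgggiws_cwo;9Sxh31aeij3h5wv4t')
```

['s_cwo;9Sxh31aeij3h5wv4t']

The pattern matches one or more of a word character, then one or more of one of [hxiz] (lazy), then one or more of a character in [1-3]; then exactly 2 of a non-digit, then one or more of a character in [g-j], then optionally a non-digit; then one or more of a non-whitespace character (lazy), then zero or more of a character in [u-w], then zero or more of a non-whitespace character (captured).
Matches: at [6:43] match 'Aki1131-kgggiws_cwo;9Sxh31aeij3h5wv4t', group 1 = 's_cwo;9Sxh31aeij3h5wv4t'.
Because there's exactly one group, `findall` drops the full match and keeps group 1 from the one hit.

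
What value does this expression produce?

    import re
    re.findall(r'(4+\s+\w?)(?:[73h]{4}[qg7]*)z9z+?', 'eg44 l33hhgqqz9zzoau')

['44 l']

This matches one or more of a literal '4', then one or more of whitespace, then optionally a word character (captured); then exactly 4 of one of [73h], then zero or more of one of [qg7] (non-capturing group); then the literal 'z9', then one or more of the literal 'z' (lazy).
Walking the string: at [2:16] match '44 l33hhgqqz9z', group 1 = '44 l'.
One capturing group, so `findall` returns just the captured substring from the one match — 1 in all.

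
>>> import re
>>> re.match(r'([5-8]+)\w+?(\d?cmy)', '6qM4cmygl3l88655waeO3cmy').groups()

Pattern: one or more of a character in [5-8] (captured); then one or more of a word character (lazy); then optionally a digit, then the literal 'cmy' (captured).
A `+?`/`*?`/`{m,n}?` starts at its minimum and grows only as far as needed for what follows to match.
`re.match` won't scan ahead — the pattern has to work from the very first character.
The match spans [0:7] → '6qM4cmy'.
Captured: group 1 = '6', group 2 = '4cmy'.

('6', '4cmy')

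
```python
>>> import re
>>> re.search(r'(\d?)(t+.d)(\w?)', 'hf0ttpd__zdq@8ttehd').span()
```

The match spans [2:8] → '0ttpd_'.

(2, 8)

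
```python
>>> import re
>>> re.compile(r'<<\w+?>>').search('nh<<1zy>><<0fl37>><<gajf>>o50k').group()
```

'<<1zy>>'

The match spans [2:9] → '<<1zy>>'.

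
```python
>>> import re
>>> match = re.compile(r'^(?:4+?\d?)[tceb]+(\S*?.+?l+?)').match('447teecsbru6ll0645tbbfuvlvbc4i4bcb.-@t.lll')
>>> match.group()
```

'447teecsbru6l'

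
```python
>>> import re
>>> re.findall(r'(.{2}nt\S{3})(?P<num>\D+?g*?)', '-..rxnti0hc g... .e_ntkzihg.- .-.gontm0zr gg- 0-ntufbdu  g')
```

[('rxnti0h', 'c'), ('e_ntkzi', 'h'), ('gontm0z', 'r'), ('0-ntufb', 'd')]

A non-greedy quantifier consumes as few characters as it can — just enough that the remainder of the pattern still matches from where it stops; whatever follows it matches normally.
With 2 capturing groups, `findall` returns a 2-tuple per match.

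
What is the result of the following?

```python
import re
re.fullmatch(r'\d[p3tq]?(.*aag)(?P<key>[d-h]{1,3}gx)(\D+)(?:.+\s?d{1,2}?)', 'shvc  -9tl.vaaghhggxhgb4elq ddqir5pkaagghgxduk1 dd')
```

The pattern matches a digit, then optionally one of [p3tq]; then zero or more of any character, then the literal 'aag' (captured); then 1 to 3 of a character in [d-h], then the literal 'gx' (captured as 'key'); then one or more of a non-digit (captured); then one or more of any character, then optionally whitespace, then 1 to 2 of a literal 'd' (lazy) (non-capturing group).
`re.fullmatch` is like wrapping the pattern in `^…$` (in single-line mode).
Here the pattern can't cover the whole string, so the call returns None.

None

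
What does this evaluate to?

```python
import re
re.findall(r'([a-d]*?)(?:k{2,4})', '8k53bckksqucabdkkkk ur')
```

The pattern matches zero or more of a character in [a-d] (lazy) (captured); then 2 to 4 of a literal 'k' (non-capturing group).
Scanning left to right: at [4:8] match 'bckk', group 1 = 'bc'; at [11:19] match 'cabdkkkk', group 1 = 'cabd'.
One capturing group, so `findall` returns just the captured substring from each match — 2 in all.

['bc', 'cabd']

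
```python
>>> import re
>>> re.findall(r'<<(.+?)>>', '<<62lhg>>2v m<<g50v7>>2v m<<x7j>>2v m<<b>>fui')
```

A non-greedy quantifier consumes as few characters as it can — just enough that the remainder of the pattern still matches from where it stops; whatever follows it matches normally.
One capturing group, so `findall` returns just the captured substring from each match — 4 in all.

['62lhg', 'g50v7', 'x7j', 'b']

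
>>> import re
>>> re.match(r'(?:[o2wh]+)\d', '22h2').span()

(0, 4)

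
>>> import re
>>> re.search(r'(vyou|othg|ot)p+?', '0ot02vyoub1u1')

None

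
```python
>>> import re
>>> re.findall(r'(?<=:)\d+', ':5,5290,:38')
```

The `(?=…)`/`(?<=…)` assertion just peeks at neighbouring text; it doesn't advance the match position.
Matches: at [1:2] → '5'; at [9:11] → '38'.
Since nothing is captured, `findall` lists the 2 matched substrings directly.

['5', '38']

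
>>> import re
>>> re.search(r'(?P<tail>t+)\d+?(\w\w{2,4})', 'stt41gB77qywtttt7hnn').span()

(1, 9)

The pattern matches one or more of a literal 't' (captured as 'tail'); then one or more of a digit (lazy); then a word character, then 2 to 4 of a word character (captured).
Lazy quantifiers expand one character at a time until the remainder of the pattern can match.
Unlike `match`, `search` isn't anchored — it looks for the pattern anywhere in the string.
The match spans [1:9] → 'tt41gB77'.
Captured: group 1 = 'tt', group 2 = '1gB77'.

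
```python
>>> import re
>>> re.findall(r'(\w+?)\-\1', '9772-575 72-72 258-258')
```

['72', '258']

The backreference `\1` re-matches whatever the first group consumed, character for character.
Because there's exactly one group, `findall` drops the full match and keeps group 1 from each hit.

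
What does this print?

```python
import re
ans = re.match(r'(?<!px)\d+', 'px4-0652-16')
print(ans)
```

None

The negative lookaround is zero-width — it rules out positions where the adjacent text would match, without consuming anything.
`re.match` only tries the pattern at the start of the string.
Here the string doesn't start with a match, so the call returns None.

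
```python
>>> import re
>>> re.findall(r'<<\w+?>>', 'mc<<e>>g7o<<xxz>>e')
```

Since nothing is captured, `findall` lists the 2 matched substrings directly.

['<<e>>', '<<xxz>>']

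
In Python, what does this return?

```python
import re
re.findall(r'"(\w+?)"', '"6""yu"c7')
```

Because there's exactly one group, `findall` drops the full match and keeps group 1 from each hit.

['6', 'yu']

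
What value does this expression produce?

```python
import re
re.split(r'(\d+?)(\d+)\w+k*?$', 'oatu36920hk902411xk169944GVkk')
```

['oatu', '3', '6920', '']

This matches one or more of a digit (lazy) (captured); then one or more of a digit (captured); then one or more of a word character, then zero or more of the literal 'k' (lazy); then anchored at the end.
A non-greedy quantifier consumes as few characters as it can — just enough that the remainder of the pattern still matches from where it stops; whatever follows it matches normally.
Matches to split on: at [4:29] → '36920hk902411xk169944GVkk'.
The group in the pattern means `split` returns the separators' captures alongside the pieces.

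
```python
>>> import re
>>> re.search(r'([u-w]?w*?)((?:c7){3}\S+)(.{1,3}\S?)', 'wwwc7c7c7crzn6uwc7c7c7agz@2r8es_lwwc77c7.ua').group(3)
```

The match spans [0:43] → 'wwwc7c7c7crzn6uwc7c7c7agz@2r8es_lwwc77c7.ua'.
Captured: group 1 = 'www', group 2 = 'c7c7c7crzn6uwc7c7c7agz@2r8es_lwwc77c7.u', group 3 = 'a'.

'a'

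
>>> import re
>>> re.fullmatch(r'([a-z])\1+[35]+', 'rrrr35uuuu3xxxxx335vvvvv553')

`re.fullmatch` requires the pattern to consume the entire string.
Here the pattern can't cover the whole string, so the call returns None.

None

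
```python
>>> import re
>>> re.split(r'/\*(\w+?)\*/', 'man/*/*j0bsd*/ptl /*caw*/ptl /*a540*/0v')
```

With a capturing group present, the delimiter's captured portion is kept in the result list.

['man/*', 'j0bsd', 'ptl ', 'caw', 'ptl ', 'a540', '0v']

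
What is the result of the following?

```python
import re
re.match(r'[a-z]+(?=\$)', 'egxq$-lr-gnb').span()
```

(0, 4)

The positive lookaround only admits positions where the adjacent text matches; those characters stay outside the span.
With `match`, the pattern is implicitly anchored at the beginning.
The match spans [0:4] → 'egxq'.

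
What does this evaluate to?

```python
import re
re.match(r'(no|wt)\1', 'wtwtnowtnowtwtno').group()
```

'wtwt'

`match` is anchored at position 0; if the pattern doesn't fit there, it returns None.
The match spans [0:4] → 'wtwt'.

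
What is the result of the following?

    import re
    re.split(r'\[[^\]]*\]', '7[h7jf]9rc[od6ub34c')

Each match becomes a cut point; 2 segments remain.

['7', '9rc[od6ub34c']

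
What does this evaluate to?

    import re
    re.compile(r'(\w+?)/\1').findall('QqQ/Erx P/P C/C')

['P', 'C']

`\1` has to match the exact text group 1 already captured.
With a single group, `findall` returns only what that group captured — 2 items.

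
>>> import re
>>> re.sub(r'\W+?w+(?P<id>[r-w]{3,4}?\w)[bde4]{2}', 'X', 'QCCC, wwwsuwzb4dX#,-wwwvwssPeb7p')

'QCCCXdXX7p'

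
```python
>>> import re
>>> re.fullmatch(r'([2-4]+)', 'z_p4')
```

None

The pattern matches one or more of a character in [2-4] (captured).
For `fullmatch`, every character of the input must be accounted for by the pattern.
Here there's no way to consume every character, so the call returns None.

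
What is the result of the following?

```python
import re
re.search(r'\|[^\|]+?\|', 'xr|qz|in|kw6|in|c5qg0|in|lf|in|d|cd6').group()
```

`search` walks the string left to right and returns the first match it finds.
The match spans [2:6] → '|qz|'.

'|qz|'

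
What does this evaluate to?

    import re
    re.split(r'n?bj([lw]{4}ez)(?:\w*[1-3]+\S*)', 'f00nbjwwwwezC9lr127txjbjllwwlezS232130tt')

['f00', 'wwwwez', '']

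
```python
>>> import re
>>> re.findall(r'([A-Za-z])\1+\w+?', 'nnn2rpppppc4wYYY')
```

The backreference `\1` re-matches whatever the first group consumed, character for character.
One capturing group, so `findall` returns just the captured substring from each match — 3 in all.

['n', 'p', 'Y']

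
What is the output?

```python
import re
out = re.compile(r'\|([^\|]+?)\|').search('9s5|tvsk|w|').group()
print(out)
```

`re.search` scans for the first position where the pattern succeeds.
The match spans [3:9] → '|tvsk|'.
Captured: group 1 = 'tvsk'.

|tvsk|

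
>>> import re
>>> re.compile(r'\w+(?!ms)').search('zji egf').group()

`(?!…)`/`(?<!…)` only lets a position through if the neighbouring text does NOT match; no characters are consumed.
`re.search` tries every starting position until one works.
The match spans [0:3] → 'zji'.

'zji'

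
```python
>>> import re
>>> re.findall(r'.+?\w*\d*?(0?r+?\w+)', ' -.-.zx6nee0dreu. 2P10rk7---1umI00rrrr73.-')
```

['reu', 'rk7', 'r73']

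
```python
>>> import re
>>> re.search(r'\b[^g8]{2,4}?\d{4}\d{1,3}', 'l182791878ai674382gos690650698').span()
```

(0, 9)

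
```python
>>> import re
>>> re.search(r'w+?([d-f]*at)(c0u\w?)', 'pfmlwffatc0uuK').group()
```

Pattern: one or more of a literal 'w' (lazy); then zero or more of a character in [d-f], then the literal 'at' (captured); then the literal 'c0u', then optionally a word character (captured).
The match spans [4:13] → 'wffatc0uu'.

'wffatc0uu'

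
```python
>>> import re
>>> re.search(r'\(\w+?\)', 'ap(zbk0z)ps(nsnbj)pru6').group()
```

`re.search` tries every starting position until one works.
The match spans [2:9] → '(zbk0z)'.

'(zbk0z)'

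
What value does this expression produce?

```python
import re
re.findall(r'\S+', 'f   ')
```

['f']

`findall` yields the raw match text (1 of them) because the pattern has no groups.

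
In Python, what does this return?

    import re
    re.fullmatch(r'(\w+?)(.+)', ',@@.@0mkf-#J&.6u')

None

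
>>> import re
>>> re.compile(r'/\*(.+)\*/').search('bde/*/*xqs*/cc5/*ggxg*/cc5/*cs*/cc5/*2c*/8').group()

'/*/*xqs*/cc5/*ggxg*/cc5/*cs*/cc5/*2c*/'

The match spans [3:41] → '/*/*xqs*/cc5/*ggxg*/cc5/*cs*/cc5/*2c*/'.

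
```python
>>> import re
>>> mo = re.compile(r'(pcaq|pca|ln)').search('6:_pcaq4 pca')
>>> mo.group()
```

'pcaq'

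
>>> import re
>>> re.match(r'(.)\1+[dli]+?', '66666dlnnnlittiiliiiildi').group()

`re.match` won't scan ahead — the pattern has to work from the very first character.
The match spans [0:6] → '66666d'.

'66666d'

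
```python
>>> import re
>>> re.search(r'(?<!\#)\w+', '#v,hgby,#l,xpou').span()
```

The negative lookaround is zero-width — it rules out positions where the adjacent text would match, without consuming anything.
`search` walks the string left to right and returns the first match it finds.
The match spans [3:7] → 'hgby'.

(3, 7)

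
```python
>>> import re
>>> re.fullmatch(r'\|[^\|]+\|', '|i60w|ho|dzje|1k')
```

None

`fullmatch` succeeds only if the pattern covers the string from start to end.
Here there's no way to consume every character, so the call returns None.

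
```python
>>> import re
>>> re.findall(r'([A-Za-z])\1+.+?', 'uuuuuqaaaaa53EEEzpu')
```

['u', 'a', 'E']

`\1` is not a pattern — it's the concrete string captured by group 1, re-applied verbatim.
Scanning left to right: at [0:6] match 'uuuuuq', group 1 = 'u'; at [6:12] match 'aaaaa5', group 1 = 'a'; at [13:17] match 'EEEz', group 1 = 'E'.
With a single group, `findall` returns only what that group captured — 3 items.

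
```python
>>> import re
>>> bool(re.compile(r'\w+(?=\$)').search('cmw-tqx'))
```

False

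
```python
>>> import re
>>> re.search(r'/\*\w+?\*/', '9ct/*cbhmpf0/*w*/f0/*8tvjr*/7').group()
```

'/*w*/'

`re.search` scans for the first position where the pattern succeeds.
The match spans [12:17] → '/*w*/'.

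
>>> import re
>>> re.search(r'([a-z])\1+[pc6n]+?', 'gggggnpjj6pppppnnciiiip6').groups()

('g',)

The match spans [0:6] → 'gggggn'.
Captured: group 1 = 'g'.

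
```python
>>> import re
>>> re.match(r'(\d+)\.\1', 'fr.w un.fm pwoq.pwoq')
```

None

`\1` is not a pattern — it's the concrete string captured by group 1, re-applied verbatim.
`match` is anchored at position 0; if the pattern doesn't fit there, it returns None.
Here position 0 doesn't satisfy it, so the call returns None.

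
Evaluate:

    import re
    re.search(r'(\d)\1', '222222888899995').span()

(0, 2)

`\1` has to match the exact text group 1 already captured.
`re.search` tries every starting position until one works.
The match spans [0:2] → '22'.
Captured: group 1 = '2'.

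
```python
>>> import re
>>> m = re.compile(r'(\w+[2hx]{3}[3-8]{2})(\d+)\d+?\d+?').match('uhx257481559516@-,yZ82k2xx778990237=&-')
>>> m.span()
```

`re.match` only tries the pattern at the start of the string.
The match spans [0:15] → 'uhx257481559516'.

(0, 15)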